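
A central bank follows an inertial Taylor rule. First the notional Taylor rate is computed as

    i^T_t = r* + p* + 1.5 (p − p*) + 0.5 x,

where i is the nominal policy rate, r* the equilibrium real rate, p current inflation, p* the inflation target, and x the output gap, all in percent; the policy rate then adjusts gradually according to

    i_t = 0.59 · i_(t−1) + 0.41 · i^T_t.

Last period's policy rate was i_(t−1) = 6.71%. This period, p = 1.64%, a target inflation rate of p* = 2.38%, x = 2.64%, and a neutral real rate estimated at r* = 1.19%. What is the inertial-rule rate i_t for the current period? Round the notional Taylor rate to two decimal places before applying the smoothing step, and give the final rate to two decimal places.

5.51%

i^T_t = 1.19 + 2.38 + 1.5 × (1.64 − 2.38) + 0.5 × 2.64
   = 1.19 + 2.38 − 1.11 + 1.32 = 3.78
i_t = 0.59 × 6.71 + 0.41 × 3.78 = 3.9589 + 1.5498 = 5.51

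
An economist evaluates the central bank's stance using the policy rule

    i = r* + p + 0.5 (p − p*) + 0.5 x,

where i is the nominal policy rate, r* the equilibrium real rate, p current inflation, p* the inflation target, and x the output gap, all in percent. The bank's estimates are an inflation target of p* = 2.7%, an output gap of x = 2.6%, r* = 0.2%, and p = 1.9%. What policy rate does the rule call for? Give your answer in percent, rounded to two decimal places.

3.00%

i = 0.2 + 1.9 + 0.5 × (1.9 − 2.7) + 0.5 × 2.6
   = 0.2 + 1.9 − 0.4 + 1.3 = 3.00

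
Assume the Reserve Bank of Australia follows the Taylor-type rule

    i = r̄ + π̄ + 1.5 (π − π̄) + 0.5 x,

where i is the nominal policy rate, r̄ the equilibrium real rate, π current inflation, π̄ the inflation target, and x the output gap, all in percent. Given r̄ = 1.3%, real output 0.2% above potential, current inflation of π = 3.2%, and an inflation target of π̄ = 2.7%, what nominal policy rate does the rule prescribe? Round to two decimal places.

Output 0.2% above potential → x = 0.2.
i = 1.3 + 2.7 + 1.5 × (3.2 − 2.7) + 0.5 × 0.2
   = 1.3 + 2.7 + 0.75 + 0.1 = 4.85

4.85%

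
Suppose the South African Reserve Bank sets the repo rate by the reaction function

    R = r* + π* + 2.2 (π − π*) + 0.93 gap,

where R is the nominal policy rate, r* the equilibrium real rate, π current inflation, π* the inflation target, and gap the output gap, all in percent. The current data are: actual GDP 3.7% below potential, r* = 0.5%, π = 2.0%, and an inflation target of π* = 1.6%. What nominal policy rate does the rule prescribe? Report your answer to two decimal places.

Output 3.7% below potential → gap = -3.7.
R = 0.5 + 1.6 + 2.2 × (2.0 − 1.6) + 0.93 × (-3.7)
   = 0.5 + 1.6 + 0.88 − 3.441 = -0.46

-0.46%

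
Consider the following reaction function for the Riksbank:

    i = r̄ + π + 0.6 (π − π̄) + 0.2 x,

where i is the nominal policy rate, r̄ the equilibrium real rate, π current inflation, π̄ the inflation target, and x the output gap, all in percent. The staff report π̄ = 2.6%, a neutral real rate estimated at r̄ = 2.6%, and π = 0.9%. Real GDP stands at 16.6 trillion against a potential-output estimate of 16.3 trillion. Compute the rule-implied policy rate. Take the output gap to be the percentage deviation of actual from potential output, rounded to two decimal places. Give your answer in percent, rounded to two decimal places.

2.85%

Output gap = 100 × (16.6 − 16.3) / 16.3 = 1.84%.
i = 2.60 + 0.90 + 0.6 × (0.90 − 2.60) + 0.2 × 1.84
   = 2.60 + 0.9 − 1.02 + 0.368 = 2.85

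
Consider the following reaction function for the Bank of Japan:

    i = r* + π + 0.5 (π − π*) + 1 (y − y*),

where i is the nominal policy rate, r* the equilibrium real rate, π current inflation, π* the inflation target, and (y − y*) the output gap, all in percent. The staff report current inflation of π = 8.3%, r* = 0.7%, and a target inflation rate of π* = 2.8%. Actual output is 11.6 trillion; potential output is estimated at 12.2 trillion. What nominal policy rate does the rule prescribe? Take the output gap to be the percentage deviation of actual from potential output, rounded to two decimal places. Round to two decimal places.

6.83%

Output gap = 100 × (11.6 − 12.2) / 12.2 = -4.92%.
i = 0.70 + 8.30 + 0.5 × (8.30 − 2.80) + 1 × (-4.92)
   = 0.70 + 8.3 + 2.75 − 4.92 = 6.83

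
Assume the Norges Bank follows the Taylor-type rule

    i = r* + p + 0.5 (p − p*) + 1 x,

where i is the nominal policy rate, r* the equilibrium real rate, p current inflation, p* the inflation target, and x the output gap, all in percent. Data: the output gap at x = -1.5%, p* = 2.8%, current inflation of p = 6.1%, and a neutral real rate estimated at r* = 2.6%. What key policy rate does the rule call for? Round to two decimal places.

i = 2.6 + 6.1 + 0.5 × (6.1 − 2.8) + 1 × (-1.5)
   = 2.6 + 6.1 + 1.65 − 1.5 = 8.85

8.85%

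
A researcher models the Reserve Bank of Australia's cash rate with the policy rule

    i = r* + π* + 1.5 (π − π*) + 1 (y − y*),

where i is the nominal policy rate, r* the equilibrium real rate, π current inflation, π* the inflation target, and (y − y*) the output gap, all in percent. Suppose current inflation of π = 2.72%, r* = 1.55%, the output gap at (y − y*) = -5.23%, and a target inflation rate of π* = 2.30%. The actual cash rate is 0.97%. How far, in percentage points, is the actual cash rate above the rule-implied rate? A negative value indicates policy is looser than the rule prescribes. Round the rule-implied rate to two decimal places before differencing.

1.72 pp

i = 1.55 + 2.30 + 1.5 × (2.72 − 2.30) + 1 × (-5.23)
   = 1.55 + 2.3 + 0.63 − 5.23 = -0.75
Deviation = 0.97 − (-0.75) = 1.72 pp.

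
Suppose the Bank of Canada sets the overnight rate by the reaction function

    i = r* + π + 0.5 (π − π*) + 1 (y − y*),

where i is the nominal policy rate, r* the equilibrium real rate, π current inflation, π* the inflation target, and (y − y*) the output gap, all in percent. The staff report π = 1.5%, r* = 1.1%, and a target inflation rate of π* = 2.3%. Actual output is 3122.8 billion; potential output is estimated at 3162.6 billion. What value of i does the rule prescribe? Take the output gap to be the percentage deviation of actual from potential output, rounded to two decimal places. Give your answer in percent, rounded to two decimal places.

Output gap = 100 × (3122.8 − 3162.6) / 3162.6 = -1.26%.
i = 1.10 + 1.50 + 0.5 × (1.50 − 2.30) + 1 × (-1.26)
   = 1.10 + 1.5 − 0.4 − 1.26 = 0.94

0.94%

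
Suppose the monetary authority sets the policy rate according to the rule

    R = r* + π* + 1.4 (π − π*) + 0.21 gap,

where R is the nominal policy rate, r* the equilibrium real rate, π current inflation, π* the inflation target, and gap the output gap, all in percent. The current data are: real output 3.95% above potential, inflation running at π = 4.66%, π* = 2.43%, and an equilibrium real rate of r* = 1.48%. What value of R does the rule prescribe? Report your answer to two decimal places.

Output 3.95% above potential → gap = 3.95.
R = 1.48 + 2.43 + 1.4 × (4.66 − 2.43) + 0.21 × 3.95
   = 1.48 + 2.43 + 3.122 + 0.8295 = 7.86

7.86%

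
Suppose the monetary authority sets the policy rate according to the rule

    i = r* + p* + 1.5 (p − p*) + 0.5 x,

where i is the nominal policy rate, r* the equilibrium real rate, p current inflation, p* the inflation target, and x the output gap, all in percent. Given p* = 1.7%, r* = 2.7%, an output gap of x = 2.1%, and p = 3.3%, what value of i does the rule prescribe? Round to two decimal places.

7.85%

i = 2.7 + 1.7 + 1.5 × (3.3 − 1.7) + 0.5 × 2.1
   = 2.7 + 1.7 + 2.4 + 1.05 = 7.85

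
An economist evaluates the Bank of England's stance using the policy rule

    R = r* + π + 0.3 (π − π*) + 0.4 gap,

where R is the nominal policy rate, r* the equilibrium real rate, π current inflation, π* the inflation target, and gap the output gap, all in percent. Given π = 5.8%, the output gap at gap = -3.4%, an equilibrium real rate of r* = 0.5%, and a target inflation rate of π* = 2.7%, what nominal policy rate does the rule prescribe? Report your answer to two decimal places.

5.87%

R = 0.5 + 5.8 + 0.3 × (5.8 − 2.7) + 0.4 × (-3.4)
   = 0.5 + 5.8 + 0.93 − 1.36 = 5.87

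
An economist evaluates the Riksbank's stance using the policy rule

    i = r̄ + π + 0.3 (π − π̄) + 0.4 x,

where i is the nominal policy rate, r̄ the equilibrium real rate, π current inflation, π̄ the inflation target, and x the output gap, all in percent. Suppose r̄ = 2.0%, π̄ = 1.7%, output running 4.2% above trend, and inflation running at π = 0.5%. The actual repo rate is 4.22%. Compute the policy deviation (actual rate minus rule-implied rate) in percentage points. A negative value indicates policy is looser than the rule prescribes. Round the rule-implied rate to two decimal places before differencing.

Output 4.2% above potential → x = 4.2.
i = 2.0 + 0.5 + 0.3 × (0.5 − 1.7) + 0.4 × 4.2
   = 2.0 + 0.5 − 0.36 + 1.68 = 3.82
Deviation = 4.22 − 3.82 = 0.40 pp.

0.40 pp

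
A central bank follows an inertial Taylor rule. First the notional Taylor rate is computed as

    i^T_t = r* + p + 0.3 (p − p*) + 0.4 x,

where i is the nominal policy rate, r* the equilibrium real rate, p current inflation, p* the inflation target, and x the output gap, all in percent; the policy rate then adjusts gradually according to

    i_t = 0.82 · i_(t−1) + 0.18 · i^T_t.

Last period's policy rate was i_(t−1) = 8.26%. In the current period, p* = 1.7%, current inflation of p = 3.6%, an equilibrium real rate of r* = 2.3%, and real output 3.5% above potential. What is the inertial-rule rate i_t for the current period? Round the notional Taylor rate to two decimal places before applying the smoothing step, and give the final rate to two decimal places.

Output 3.5% above potential → x = 3.5.
i^T_t = 2.3 + 3.6 + 0.3 × (3.6 − 1.7) + 0.4 × 3.5
   = 2.3 + 3.6 + 0.57 + 1.4 = 7.87
i_t = 0.82 × 8.26 + 0.18 × 7.87 = 6.7732 + 1.4166 = 8.19

8.19%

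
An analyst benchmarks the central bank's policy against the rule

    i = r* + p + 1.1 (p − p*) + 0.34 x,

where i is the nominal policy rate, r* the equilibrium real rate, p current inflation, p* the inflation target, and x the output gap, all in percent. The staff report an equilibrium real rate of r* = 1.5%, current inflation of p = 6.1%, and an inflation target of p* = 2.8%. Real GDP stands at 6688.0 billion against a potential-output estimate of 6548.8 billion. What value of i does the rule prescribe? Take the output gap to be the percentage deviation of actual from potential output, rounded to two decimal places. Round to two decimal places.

Output gap = 100 × (6688.0 − 6548.8) / 6548.8 = 2.13%.
i = 1.50 + 6.10 + 1.1 × (6.10 − 2.80) + 0.34 × 2.13
   = 1.50 + 6.1 + 3.63 + 0.7242 = 11.95

11.95%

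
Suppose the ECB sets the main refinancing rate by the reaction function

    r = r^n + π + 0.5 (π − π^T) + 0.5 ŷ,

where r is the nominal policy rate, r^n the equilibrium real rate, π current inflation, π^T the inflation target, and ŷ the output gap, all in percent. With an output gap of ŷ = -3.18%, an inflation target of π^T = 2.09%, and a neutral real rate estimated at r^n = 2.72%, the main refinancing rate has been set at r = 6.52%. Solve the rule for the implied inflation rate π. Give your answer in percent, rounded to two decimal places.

4.29%

Collecting π: r = r^n + (1 + 0.5) π − 0.5 π^T + 0.5 ŷ
1.5 π = 6.52 − 2.72 + 0.5 × 2.09 − 0.5 × (-3.18) = 6.435
π = 6.435 / 1.5 = 4.29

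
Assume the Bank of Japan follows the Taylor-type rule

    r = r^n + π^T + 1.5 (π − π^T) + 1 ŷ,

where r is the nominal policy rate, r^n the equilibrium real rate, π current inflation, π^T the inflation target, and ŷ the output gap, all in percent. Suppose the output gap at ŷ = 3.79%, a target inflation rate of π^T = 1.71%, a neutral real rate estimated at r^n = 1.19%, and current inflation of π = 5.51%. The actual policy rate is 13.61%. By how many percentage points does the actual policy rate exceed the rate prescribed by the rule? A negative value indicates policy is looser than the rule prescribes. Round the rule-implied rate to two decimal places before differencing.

r = 1.19 + 1.71 + 1.5 × (5.51 − 1.71) + 1 × 3.79
   = 1.19 + 1.71 + 5.7 + 3.79 = 12.39
Deviation = 13.61 − 12.39 = 1.22 pp.

1.22 pp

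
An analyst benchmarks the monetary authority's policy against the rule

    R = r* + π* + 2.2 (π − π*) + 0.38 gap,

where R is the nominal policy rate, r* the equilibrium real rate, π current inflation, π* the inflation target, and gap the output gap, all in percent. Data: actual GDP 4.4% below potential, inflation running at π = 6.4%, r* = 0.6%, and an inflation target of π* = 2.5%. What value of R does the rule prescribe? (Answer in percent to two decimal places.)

10.01%

Output 4.4% below potential → gap = -4.4.
R = 0.6 + 2.5 + 2.2 × (6.4 − 2.5) + 0.38 × (-4.4)
   = 0.6 + 2.5 + 8.58 − 1.672 = 10.01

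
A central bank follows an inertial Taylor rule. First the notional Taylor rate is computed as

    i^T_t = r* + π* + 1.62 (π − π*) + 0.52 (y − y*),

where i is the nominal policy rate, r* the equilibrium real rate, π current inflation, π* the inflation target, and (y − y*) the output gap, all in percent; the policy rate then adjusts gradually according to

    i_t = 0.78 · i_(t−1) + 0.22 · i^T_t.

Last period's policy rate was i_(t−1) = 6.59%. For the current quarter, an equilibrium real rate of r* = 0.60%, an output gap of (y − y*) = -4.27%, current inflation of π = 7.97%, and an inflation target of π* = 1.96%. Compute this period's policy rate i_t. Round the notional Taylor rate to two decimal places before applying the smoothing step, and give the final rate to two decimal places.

7.36%

i^T_t = 0.60 + 1.96 + 1.62 × (7.97 − 1.96) + 0.52 × (-4.27)
   = 0.60 + 1.96 + 9.7362 − 2.2204 = 10.08
i_t = 0.78 × 6.59 + 0.22 × 10.08 = 5.1402 + 2.2176 = 7.36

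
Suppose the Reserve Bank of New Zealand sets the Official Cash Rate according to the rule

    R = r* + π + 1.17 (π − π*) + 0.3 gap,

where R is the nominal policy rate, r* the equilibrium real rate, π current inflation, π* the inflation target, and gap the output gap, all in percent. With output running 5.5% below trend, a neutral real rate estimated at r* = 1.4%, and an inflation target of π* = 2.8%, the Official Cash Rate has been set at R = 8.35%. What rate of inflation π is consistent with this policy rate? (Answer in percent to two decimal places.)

5.47%

Output 5.5% below potential → gap = -5.5.
Collecting π: R = r* + (1 + 1.17) π − 1.17 π* + 0.3 gap
2.17 π = 8.35 − 1.4 + 1.17 × 2.8 − 0.3 × (-5.5) = 11.876
π = 11.876 / 2.17 = 5.47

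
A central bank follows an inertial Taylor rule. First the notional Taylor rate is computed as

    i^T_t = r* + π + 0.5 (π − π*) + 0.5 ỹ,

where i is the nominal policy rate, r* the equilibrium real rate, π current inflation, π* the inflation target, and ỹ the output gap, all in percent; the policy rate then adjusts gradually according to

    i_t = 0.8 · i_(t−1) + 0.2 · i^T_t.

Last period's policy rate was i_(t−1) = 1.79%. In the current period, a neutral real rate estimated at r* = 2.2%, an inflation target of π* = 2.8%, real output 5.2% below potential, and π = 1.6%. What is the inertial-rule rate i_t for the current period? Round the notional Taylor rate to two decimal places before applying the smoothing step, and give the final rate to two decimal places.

1.55%

Output 5.2% below potential → ỹ = -5.2.
i^T_t = 2.2 + 1.6 + 0.5 × (1.6 − 2.8) + 0.5 × (-5.2)
   = 2.2 + 1.6 − 0.6 − 2.6 = 0.60
i_t = 0.8 × 1.79 + 0.2 × 0.60 = 1.432 + 0.12 = 1.55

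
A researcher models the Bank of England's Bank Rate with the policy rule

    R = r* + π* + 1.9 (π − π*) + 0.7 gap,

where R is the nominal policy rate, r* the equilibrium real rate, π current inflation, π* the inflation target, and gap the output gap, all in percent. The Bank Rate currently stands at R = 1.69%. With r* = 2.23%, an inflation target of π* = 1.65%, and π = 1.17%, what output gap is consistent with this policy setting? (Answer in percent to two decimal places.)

0.7 gap = 1.69 − 2.23 − 1.65 − 1.9 × (1.17 − 1.65) = -1.278
gap = -1.278 / 0.7 = -1.83

-1.83%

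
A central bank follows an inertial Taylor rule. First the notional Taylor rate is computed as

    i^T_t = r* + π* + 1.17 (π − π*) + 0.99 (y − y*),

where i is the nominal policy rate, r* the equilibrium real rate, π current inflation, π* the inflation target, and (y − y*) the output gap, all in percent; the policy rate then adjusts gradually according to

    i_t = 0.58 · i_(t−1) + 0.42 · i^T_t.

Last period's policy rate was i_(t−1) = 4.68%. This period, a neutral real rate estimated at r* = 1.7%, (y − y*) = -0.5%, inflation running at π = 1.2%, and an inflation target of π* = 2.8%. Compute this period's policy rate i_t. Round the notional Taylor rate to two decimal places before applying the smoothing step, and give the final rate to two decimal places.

3.61%

i^T_t = 1.7 + 2.8 + 1.17 × (1.2 − 2.8) + 0.99 × (-0.5)
   = 1.7 + 2.8 − 1.872 − 0.495 = 2.13
i_t = 0.58 × 4.68 + 0.42 × 2.13 = 2.7144 + 0.8946 = 3.61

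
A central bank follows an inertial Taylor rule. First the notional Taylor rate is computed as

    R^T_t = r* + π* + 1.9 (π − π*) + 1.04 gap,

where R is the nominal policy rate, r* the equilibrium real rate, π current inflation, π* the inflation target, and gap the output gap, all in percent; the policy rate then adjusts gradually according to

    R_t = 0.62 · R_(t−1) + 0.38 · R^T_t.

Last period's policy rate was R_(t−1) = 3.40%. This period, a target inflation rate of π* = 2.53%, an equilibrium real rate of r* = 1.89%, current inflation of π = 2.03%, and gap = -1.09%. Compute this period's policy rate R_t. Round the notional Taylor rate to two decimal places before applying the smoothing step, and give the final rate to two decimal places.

R^T_t = 1.89 + 2.53 + 1.9 × (2.03 − 2.53) + 1.04 × (-1.09)
   = 1.89 + 2.53 − 0.95 − 1.1336 = 2.34
R_t = 0.62 × 3.40 + 0.38 × 2.34 = 2.108 + 0.8892 = 3.00

3.00%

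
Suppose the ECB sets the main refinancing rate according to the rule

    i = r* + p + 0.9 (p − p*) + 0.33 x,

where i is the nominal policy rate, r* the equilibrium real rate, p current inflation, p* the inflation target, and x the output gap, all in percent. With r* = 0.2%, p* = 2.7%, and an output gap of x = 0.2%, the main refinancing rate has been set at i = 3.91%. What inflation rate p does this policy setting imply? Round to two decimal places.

Collecting p: i = r* + (1 + 0.9) p − 0.9 p* + 0.33 x
1.9 p = 3.91 − 0.2 + 0.9 × 2.7 − 0.33 × 0.2 = 6.074
p = 6.074 / 1.9 = 3.20

3.20%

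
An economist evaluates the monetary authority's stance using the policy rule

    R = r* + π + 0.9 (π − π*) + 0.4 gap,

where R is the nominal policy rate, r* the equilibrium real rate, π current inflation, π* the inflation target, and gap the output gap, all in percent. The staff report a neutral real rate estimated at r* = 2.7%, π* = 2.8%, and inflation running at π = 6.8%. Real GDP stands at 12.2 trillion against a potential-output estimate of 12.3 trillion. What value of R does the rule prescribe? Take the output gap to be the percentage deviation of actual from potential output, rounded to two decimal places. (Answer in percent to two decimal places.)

Output gap = 100 × (12.2 − 12.3) / 12.3 = -0.81%.
R = 2.70 + 6.80 + 0.9 × (6.80 − 2.80) + 0.4 × (-0.81)
   = 2.70 + 6.8 + 3.6 − 0.324 = 12.78

12.78%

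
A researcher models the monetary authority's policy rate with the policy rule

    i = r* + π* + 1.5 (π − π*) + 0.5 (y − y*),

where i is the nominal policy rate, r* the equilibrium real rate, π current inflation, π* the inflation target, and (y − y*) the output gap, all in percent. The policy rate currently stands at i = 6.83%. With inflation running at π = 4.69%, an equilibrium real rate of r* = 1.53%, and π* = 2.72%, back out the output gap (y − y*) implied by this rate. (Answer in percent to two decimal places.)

0.5 (y − y*) = 6.83 − 1.53 − 2.72 − 1.5 × (4.69 − 2.72) = -0.375
(y − y*) = -0.375 / 0.5 = -0.75

-0.75%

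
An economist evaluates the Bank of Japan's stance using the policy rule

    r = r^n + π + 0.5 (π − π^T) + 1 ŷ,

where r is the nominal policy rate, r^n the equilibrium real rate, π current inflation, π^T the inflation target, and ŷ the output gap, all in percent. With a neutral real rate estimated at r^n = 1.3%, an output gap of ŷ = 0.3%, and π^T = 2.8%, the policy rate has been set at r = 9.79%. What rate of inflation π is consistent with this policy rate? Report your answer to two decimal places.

Collecting π: r = r^n + (1 + 0.5) π − 0.5 π^T + 1 ŷ
1.5 π = 9.79 − 1.3 + 0.5 × 2.8 − 1 × 0.3 = 9.59
π = 9.59 / 1.5 = 6.39

6.39%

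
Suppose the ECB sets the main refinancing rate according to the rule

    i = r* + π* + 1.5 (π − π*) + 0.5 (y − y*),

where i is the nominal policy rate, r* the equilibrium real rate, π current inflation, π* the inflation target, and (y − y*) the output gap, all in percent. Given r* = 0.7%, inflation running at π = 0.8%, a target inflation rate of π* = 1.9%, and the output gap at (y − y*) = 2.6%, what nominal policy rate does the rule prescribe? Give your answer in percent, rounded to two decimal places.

i = 0.7 + 1.9 + 1.5 × (0.8 − 1.9) + 0.5 × 2.6
   = 0.7 + 1.9 − 1.65 + 1.3 = 2.25

2.25%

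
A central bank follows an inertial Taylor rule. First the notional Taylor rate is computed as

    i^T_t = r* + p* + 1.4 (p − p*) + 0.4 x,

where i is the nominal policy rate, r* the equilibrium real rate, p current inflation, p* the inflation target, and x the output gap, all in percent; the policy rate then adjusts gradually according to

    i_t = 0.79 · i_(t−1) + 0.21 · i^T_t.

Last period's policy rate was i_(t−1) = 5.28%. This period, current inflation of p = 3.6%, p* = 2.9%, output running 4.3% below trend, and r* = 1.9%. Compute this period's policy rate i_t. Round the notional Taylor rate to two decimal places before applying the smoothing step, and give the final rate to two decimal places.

5.02%

Output 4.3% below potential → x = -4.3.
i^T_t = 1.9 + 2.9 + 1.4 × (3.6 − 2.9) + 0.4 × (-4.3)
   = 1.9 + 2.9 + 0.98 − 1.72 = 4.06
i_t = 0.79 × 5.28 + 0.21 × 4.06 = 4.1712 + 0.8526 = 5.02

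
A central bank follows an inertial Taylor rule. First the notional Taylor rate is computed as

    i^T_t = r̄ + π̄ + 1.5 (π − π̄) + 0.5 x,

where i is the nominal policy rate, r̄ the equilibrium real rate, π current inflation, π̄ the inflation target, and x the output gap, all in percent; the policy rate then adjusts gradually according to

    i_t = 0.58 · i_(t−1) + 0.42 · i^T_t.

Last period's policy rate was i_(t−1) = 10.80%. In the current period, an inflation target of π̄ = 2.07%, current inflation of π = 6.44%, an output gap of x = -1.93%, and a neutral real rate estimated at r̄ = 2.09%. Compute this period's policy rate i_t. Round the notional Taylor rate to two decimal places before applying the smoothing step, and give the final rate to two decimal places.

i^T_t = 2.09 + 2.07 + 1.5 × (6.44 − 2.07) + 0.5 × (-1.93)
   = 2.09 + 2.07 + 6.555 − 0.965 = 9.75
i_t = 0.58 × 10.80 + 0.42 × 9.75 = 6.264 + 4.095 = 10.36

10.36%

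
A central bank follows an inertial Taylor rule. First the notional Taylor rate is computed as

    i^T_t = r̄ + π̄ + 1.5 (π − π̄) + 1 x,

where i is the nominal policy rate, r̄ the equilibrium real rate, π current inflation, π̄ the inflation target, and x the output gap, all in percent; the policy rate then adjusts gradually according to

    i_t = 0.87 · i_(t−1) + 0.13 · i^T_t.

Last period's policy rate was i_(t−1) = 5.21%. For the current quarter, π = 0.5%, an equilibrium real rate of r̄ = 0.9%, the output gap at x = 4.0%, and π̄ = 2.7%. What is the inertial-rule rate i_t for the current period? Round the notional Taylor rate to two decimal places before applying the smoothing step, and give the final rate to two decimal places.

5.09%

i^T_t = 0.9 + 2.7 + 1.5 × (0.5 − 2.7) + 1 × 4.0
   = 0.9 + 2.7 − 3.3 + 4 = 4.30
i_t = 0.87 × 5.21 + 0.13 × 4.30 = 4.5327 + 0.559 = 5.09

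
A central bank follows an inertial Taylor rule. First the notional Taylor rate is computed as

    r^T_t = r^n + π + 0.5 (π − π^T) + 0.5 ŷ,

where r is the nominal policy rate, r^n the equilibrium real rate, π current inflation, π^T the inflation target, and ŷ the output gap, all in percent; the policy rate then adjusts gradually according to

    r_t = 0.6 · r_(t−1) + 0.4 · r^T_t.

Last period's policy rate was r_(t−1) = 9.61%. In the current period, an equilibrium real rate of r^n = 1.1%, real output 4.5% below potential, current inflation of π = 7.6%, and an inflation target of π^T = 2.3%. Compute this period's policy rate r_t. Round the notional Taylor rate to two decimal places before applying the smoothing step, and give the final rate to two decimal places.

Output 4.5% below potential → ŷ = -4.5.
r^T_t = 1.1 + 7.6 + 0.5 × (7.6 − 2.3) + 0.5 × (-4.5)
   = 1.1 + 7.6 + 2.65 − 2.25 = 9.10
r_t = 0.6 × 9.61 + 0.4 × 9.10 = 5.766 + 3.64 = 9.41

9.41%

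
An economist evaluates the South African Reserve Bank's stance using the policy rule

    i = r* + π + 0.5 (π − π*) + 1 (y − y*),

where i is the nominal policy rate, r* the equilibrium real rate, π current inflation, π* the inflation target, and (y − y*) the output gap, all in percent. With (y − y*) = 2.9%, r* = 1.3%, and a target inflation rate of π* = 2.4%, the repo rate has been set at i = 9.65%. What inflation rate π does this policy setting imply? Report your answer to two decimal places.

Collecting π: i = r* + (1 + 0.5) π − 0.5 π* + 1 (y − y*)
1.5 π = 9.65 − 1.3 + 0.5 × 2.4 − 1 × 2.9 = 6.65
π = 6.65 / 1.5 = 4.43

4.43%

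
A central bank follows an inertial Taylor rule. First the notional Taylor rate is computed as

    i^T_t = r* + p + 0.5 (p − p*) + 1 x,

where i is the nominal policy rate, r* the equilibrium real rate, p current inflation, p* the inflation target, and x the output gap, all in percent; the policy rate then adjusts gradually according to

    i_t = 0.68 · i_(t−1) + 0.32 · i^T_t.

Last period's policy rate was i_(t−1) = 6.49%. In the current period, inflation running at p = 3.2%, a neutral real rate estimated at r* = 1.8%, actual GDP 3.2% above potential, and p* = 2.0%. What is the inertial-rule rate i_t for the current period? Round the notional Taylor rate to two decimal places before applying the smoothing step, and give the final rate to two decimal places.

Output 3.2% above potential → x = 3.2.
i^T_t = 1.8 + 3.2 + 0.5 × (3.2 − 2.0) + 1 × 3.2
   = 1.8 + 3.2 + 0.6 + 3.2 = 8.80
i_t = 0.68 × 6.49 + 0.32 × 8.80 = 4.4132 + 2.816 = 7.23

7.23%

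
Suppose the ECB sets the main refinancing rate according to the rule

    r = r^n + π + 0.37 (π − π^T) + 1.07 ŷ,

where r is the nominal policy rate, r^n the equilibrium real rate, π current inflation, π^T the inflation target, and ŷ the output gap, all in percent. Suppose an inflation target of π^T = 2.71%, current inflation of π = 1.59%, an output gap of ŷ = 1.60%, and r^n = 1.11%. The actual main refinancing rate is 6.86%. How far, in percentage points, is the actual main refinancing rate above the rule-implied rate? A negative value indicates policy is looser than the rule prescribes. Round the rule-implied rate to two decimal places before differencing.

2.86 pp

r = 1.11 + 1.59 + 0.37 × (1.59 − 2.71) + 1.07 × 1.60
   = 1.11 + 1.59 − 0.4144 + 1.712 = 4.00
Deviation = 6.86 − 4.00 = 2.86 pp.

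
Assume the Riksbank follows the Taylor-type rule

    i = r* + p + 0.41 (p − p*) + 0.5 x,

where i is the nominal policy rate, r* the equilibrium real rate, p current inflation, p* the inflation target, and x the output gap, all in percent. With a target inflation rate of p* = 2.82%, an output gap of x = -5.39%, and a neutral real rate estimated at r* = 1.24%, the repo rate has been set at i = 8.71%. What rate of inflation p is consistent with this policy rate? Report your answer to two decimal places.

Collecting p: i = r* + (1 + 0.41) p − 0.41 p* + 0.5 x
1.41 p = 8.71 − 1.24 + 0.41 × 2.82 − 0.5 × (-5.39) = 11.3212
p = 11.3212 / 1.41 = 8.03

8.03%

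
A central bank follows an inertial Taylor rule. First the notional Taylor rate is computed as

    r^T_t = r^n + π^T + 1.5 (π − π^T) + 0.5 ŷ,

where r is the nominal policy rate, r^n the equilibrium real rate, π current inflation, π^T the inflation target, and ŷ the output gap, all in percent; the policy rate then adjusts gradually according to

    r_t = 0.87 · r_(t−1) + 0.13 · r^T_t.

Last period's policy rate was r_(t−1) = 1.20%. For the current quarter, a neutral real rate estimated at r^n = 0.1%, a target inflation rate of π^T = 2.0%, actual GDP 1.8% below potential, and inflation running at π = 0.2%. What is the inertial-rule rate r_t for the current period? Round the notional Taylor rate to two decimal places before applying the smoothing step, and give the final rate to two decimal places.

0.85%

Output 1.8% below potential → ŷ = -1.8.
r^T_t = 0.1 + 2.0 + 1.5 × (0.2 − 2.0) + 0.5 × (-1.8)
   = 0.1 + 2 − 2.7 − 0.9 = -1.50
r_t = 0.87 × 1.20 + 0.13 × (-1.50) = 1.044 − 0.195 = 0.85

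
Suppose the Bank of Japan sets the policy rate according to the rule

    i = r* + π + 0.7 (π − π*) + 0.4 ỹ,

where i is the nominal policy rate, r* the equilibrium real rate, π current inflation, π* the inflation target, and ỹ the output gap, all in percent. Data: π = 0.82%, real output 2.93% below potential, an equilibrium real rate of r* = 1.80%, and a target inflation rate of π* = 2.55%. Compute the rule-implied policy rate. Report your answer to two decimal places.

Output 2.93% below potential → ỹ = -2.93.
i = 1.80 + 0.82 + 0.7 × (0.82 − 2.55) + 0.4 × (-2.93)
   = 1.80 + 0.82 − 1.211 − 1.172 = 0.24

0.24%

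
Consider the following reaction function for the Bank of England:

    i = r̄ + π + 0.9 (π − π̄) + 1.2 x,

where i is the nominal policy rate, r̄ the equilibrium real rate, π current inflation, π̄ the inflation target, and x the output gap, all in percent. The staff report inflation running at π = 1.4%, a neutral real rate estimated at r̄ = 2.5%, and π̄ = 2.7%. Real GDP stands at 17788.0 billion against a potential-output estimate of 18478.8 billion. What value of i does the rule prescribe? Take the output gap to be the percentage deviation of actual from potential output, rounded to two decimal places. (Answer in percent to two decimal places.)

-1.76%

Output gap = 100 × (17788.0 − 18478.8) / 18478.8 = -3.74%.
i = 2.50 + 1.40 + 0.9 × (1.40 − 2.70) + 1.2 × (-3.74)
   = 2.50 + 1.4 − 1.17 − 4.488 = -1.76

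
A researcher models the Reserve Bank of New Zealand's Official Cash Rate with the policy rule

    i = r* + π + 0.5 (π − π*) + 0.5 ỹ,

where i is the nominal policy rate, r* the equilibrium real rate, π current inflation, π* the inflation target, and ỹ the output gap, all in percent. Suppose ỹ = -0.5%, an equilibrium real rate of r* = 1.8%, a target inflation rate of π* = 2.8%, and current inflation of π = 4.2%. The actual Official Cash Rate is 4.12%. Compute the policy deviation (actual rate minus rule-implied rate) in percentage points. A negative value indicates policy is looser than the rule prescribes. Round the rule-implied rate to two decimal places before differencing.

i = 1.8 + 4.2 + 0.5 × (4.2 − 2.8) + 0.5 × (-0.5)
   = 1.8 + 4.2 + 0.7 − 0.25 = 6.45
Deviation = 4.12 − 6.45 = -2.33 pp.

-2.33 pp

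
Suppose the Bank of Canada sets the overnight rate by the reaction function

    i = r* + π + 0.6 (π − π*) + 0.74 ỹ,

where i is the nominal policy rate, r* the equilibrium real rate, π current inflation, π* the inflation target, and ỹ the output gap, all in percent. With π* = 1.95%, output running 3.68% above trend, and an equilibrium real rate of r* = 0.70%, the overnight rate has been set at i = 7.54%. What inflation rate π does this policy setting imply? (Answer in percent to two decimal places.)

Output 3.68% above potential → ỹ = 3.68.
Collecting π: i = r* + (1 + 0.6) π − 0.6 π* + 0.74 ỹ
1.6 π = 7.54 − 0.70 + 0.6 × 1.95 − 0.74 × 3.68 = 5.2868
π = 5.2868 / 1.6 = 3.30

3.30%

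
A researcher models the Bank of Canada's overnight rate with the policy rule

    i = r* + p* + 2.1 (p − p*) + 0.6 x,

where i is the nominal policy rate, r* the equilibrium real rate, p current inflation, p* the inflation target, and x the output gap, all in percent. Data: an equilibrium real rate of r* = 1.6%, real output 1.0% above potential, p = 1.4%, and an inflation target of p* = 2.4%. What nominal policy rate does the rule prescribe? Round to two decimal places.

2.50%

Output 1.0% above potential → x = 1.0.
i = 1.6 + 2.4 + 2.1 × (1.4 − 2.4) + 0.6 × 1.0
   = 1.6 + 2.4 − 2.1 + 0.6 = 2.50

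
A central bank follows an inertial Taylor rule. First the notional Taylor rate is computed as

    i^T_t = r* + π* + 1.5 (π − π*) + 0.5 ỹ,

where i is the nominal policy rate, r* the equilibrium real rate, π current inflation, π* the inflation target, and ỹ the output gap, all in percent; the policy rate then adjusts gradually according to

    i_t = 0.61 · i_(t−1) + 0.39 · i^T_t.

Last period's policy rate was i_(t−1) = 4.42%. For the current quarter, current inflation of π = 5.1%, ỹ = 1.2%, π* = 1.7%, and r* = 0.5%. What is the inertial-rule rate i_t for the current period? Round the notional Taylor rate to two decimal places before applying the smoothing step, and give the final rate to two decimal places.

5.78%

i^T_t = 0.5 + 1.7 + 1.5 × (5.1 − 1.7) + 0.5 × 1.2
   = 0.5 + 1.7 + 5.1 + 0.6 = 7.90
i_t = 0.61 × 4.42 + 0.39 × 7.90 = 2.6962 + 3.081 = 5.78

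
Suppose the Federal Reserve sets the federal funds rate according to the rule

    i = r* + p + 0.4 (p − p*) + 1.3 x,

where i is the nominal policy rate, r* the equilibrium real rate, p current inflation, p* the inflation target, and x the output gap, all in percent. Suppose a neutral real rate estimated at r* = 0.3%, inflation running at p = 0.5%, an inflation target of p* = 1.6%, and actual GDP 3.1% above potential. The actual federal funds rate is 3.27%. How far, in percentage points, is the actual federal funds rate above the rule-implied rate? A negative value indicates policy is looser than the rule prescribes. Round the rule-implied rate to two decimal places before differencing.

Output 3.1% above potential → x = 3.1.
i = 0.3 + 0.5 + 0.4 × (0.5 − 1.6) + 1.3 × 3.1
   = 0.3 + 0.5 − 0.44 + 4.03 = 4.39
Deviation = 3.27 − 4.39 = -1.12 pp.

-1.12 pp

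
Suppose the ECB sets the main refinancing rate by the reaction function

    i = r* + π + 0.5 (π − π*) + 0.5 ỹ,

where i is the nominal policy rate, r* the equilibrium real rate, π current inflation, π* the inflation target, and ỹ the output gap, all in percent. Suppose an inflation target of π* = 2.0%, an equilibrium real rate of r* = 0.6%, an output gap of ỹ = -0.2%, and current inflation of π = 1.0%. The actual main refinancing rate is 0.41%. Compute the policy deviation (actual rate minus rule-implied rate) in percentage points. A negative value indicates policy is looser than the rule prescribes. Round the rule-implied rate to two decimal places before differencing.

i = 0.6 + 1.0 + 0.5 × (1.0 − 2.0) + 0.5 × (-0.2)
   = 0.6 + 1 − 0.5 − 0.1 = 1.00
Deviation = 0.41 − 1.00 = -0.59 pp.

-0.59 pp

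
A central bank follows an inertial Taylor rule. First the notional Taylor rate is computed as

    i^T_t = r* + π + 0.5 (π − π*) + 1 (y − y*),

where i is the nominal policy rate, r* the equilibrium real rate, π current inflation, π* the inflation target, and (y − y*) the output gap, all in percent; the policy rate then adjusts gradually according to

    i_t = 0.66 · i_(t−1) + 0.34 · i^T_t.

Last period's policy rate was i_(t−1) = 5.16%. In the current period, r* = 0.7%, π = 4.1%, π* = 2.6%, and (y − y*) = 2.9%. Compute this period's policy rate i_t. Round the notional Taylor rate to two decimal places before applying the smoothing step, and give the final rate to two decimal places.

6.28%

i^T_t = 0.7 + 4.1 + 0.5 × (4.1 − 2.6) + 1 × 2.9
   = 0.7 + 4.1 + 0.75 + 2.9 = 8.45
i_t = 0.66 × 5.16 + 0.34 × 8.45 = 3.4056 + 2.873 = 6.28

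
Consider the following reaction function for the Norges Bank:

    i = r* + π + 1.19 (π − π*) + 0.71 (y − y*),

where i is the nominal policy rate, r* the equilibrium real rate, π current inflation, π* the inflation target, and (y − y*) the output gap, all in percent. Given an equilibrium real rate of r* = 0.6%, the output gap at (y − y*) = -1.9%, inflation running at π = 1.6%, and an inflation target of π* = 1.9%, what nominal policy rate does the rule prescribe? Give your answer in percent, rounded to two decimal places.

0.49%

i = 0.6 + 1.6 + 1.19 × (1.6 − 1.9) + 0.71 × (-1.9)
   = 0.6 + 1.6 − 0.357 − 1.349 = 0.49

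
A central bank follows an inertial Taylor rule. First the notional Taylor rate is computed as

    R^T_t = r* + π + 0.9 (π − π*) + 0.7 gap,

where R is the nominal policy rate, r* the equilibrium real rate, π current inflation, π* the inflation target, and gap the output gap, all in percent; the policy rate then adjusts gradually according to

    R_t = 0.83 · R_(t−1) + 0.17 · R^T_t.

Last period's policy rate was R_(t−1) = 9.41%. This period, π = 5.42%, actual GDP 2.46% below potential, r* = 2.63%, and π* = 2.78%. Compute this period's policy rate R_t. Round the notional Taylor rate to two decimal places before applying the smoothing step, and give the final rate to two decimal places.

9.29%

Output 2.46% below potential → gap = -2.46.
R^T_t = 2.63 + 5.42 + 0.9 × (5.42 − 2.78) + 0.7 × (-2.46)
   = 2.63 + 5.42 + 2.376 − 1.722 = 8.70
R_t = 0.83 × 9.41 + 0.17 × 8.70 = 7.8103 + 1.479 = 9.29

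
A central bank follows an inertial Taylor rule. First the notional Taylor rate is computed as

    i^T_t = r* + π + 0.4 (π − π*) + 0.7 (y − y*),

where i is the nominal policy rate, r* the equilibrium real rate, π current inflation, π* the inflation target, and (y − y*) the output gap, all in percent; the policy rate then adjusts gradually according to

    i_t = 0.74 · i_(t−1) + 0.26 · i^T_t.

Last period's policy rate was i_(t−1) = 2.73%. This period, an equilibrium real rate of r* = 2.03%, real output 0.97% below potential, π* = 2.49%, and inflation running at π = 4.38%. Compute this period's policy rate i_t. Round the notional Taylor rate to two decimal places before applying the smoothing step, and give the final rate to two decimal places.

Output 0.97% below potential → (y − y*) = -0.97.
i^T_t = 2.03 + 4.38 + 0.4 × (4.38 − 2.49) + 0.7 × (-0.97)
   = 2.03 + 4.38 + 0.756 − 0.679 = 6.49
i_t = 0.74 × 2.73 + 0.26 × 6.49 = 2.0202 + 1.6874 = 3.71

3.71%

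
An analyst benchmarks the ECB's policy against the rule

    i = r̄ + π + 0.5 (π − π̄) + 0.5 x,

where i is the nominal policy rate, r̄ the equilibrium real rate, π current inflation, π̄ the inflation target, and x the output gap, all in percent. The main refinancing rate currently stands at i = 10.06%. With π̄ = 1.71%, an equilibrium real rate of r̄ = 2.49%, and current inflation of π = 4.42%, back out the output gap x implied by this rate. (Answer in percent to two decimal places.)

3.59%

0.5 x = 10.06 − 2.49 − 4.42 − 0.5 × (4.42 − 1.71) = 1.795
x = 1.795 / 0.5 = 3.59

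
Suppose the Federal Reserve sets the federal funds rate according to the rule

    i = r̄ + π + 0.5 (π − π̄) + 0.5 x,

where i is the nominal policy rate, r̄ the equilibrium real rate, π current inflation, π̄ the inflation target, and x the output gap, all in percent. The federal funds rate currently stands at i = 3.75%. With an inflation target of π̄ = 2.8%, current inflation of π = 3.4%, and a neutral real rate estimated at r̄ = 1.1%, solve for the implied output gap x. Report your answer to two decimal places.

0.5 x = 3.75 − 1.1 − 3.4 − 0.5 × (3.4 − 2.8) = -1.05
x = -1.05 / 0.5 = -2.10

-2.10%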